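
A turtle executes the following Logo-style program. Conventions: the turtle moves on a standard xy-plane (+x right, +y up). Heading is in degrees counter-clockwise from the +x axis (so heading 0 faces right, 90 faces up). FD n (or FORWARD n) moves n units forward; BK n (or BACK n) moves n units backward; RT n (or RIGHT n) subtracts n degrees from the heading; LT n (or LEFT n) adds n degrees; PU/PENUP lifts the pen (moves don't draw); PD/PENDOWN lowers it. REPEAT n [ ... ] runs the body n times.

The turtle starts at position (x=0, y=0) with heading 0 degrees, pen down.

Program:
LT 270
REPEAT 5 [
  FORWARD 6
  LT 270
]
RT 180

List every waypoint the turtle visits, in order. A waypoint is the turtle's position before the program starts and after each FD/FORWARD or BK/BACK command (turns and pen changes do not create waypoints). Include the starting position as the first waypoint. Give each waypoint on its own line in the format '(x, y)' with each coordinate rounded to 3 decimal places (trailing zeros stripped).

Answer: (0, 0)
(0, -6)
(-6, -6)
(-6, 0)
(0, 0)
(0, -6)

Derivation:
Executing turtle program step by step:
Start: pos=(0,0), heading=0, pen down
LT 270: heading 0 -> 270
REPEAT 5 [
  -- iteration 1/5 --
  FD 6: (0,0) -> (0,-6) [heading=270, draw]
  LT 270: heading 270 -> 180
  -- iteration 2/5 --
  FD 6: (0,-6) -> (-6,-6) [heading=180, draw]
  LT 270: heading 180 -> 90
  -- iteration 3/5 --
  FD 6: (-6,-6) -> (-6,0) [heading=90, draw]
  LT 270: heading 90 -> 0
  -- iteration 4/5 --
  FD 6: (-6,0) -> (0,0) [heading=0, draw]
  LT 270: heading 0 -> 270
  -- iteration 5/5 --
  FD 6: (0,0) -> (0,-6) [heading=270, draw]
  LT 270: heading 270 -> 180
]
RT 180: heading 180 -> 0
Final: pos=(0,-6), heading=0, 5 segment(s) drawn
Waypoints (6 total):
(0, 0)
(0, -6)
(-6, -6)
(-6, 0)
(0, 0)
(0, -6)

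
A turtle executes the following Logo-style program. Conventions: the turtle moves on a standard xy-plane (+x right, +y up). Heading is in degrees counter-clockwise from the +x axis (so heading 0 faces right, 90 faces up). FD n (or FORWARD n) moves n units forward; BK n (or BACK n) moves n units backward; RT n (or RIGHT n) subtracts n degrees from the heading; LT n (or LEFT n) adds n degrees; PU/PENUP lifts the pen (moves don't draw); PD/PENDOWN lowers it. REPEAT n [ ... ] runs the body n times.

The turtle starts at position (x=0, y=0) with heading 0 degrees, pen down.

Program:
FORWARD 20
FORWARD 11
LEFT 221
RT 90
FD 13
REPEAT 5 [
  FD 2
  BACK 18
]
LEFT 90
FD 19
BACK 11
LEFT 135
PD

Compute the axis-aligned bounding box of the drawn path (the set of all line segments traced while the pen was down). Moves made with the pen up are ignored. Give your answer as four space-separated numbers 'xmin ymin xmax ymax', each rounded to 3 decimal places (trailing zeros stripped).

Answer: 0 -63.031 74.956 11.321

Derivation:
Executing turtle program step by step:
Start: pos=(0,0), heading=0, pen down
FD 20: (0,0) -> (20,0) [heading=0, draw]
FD 11: (20,0) -> (31,0) [heading=0, draw]
LT 221: heading 0 -> 221
RT 90: heading 221 -> 131
FD 13: (31,0) -> (22.471,9.811) [heading=131, draw]
REPEAT 5 [
  -- iteration 1/5 --
  FD 2: (22.471,9.811) -> (21.159,11.321) [heading=131, draw]
  BK 18: (21.159,11.321) -> (32.968,-2.264) [heading=131, draw]
  -- iteration 2/5 --
  FD 2: (32.968,-2.264) -> (31.656,-0.755) [heading=131, draw]
  BK 18: (31.656,-0.755) -> (43.465,-14.339) [heading=131, draw]
  -- iteration 3/5 --
  FD 2: (43.465,-14.339) -> (42.153,-12.83) [heading=131, draw]
  BK 18: (42.153,-12.83) -> (53.962,-26.415) [heading=131, draw]
  -- iteration 4/5 --
  FD 2: (53.962,-26.415) -> (52.65,-24.905) [heading=131, draw]
  BK 18: (52.65,-24.905) -> (64.459,-38.49) [heading=131, draw]
  -- iteration 5/5 --
  FD 2: (64.459,-38.49) -> (63.147,-36.981) [heading=131, draw]
  BK 18: (63.147,-36.981) -> (74.956,-50.566) [heading=131, draw]
]
LT 90: heading 131 -> 221
FD 19: (74.956,-50.566) -> (60.616,-63.031) [heading=221, draw]
BK 11: (60.616,-63.031) -> (68.918,-55.814) [heading=221, draw]
LT 135: heading 221 -> 356
PD: pen down
Final: pos=(68.918,-55.814), heading=356, 15 segment(s) drawn

Segment endpoints: x in {0, 20, 21.159, 22.471, 31, 31.656, 32.968, 42.153, 43.465, 52.65, 53.962, 60.616, 63.147, 64.459, 68.918, 74.956}, y in {-63.031, -55.814, -50.566, -38.49, -36.981, -26.415, -24.905, -14.339, -12.83, -2.264, -0.755, 0, 9.811, 11.321}
xmin=0, ymin=-63.031, xmax=74.956, ymax=11.321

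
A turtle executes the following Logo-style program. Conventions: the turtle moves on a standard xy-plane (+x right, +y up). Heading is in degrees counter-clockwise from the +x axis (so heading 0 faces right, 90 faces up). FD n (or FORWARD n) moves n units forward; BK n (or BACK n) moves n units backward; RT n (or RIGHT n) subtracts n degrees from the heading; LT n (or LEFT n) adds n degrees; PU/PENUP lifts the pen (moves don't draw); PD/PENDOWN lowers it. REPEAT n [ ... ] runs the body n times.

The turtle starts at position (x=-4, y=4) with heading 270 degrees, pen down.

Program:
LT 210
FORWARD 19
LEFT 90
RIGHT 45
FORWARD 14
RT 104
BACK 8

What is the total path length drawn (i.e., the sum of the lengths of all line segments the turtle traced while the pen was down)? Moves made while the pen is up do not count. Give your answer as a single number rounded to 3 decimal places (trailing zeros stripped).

Executing turtle program step by step:
Start: pos=(-4,4), heading=270, pen down
LT 210: heading 270 -> 120
FD 19: (-4,4) -> (-13.5,20.454) [heading=120, draw]
LT 90: heading 120 -> 210
RT 45: heading 210 -> 165
FD 14: (-13.5,20.454) -> (-27.023,24.078) [heading=165, draw]
RT 104: heading 165 -> 61
BK 8: (-27.023,24.078) -> (-30.901,17.081) [heading=61, draw]
Final: pos=(-30.901,17.081), heading=61, 3 segment(s) drawn

Segment lengths:
  seg 1: (-4,4) -> (-13.5,20.454), length = 19
  seg 2: (-13.5,20.454) -> (-27.023,24.078), length = 14
  seg 3: (-27.023,24.078) -> (-30.901,17.081), length = 8
Total = 41

Answer: 41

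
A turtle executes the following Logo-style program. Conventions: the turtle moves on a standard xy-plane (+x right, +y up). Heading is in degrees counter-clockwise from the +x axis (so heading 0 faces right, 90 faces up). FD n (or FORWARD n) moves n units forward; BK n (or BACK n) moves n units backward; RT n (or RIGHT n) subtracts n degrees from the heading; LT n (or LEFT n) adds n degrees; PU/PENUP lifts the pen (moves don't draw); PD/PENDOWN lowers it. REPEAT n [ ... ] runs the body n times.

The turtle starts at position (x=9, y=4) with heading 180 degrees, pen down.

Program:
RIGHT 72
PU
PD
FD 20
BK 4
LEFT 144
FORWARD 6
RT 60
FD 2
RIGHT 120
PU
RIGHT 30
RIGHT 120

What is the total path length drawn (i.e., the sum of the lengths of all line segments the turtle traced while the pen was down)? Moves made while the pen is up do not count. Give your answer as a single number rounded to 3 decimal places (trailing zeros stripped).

Executing turtle program step by step:
Start: pos=(9,4), heading=180, pen down
RT 72: heading 180 -> 108
PU: pen up
PD: pen down
FD 20: (9,4) -> (2.82,23.021) [heading=108, draw]
BK 4: (2.82,23.021) -> (4.056,19.217) [heading=108, draw]
LT 144: heading 108 -> 252
FD 6: (4.056,19.217) -> (2.202,13.511) [heading=252, draw]
RT 60: heading 252 -> 192
FD 2: (2.202,13.511) -> (0.245,13.095) [heading=192, draw]
RT 120: heading 192 -> 72
PU: pen up
RT 30: heading 72 -> 42
RT 120: heading 42 -> 282
Final: pos=(0.245,13.095), heading=282, 4 segment(s) drawn

Segment lengths:
  seg 1: (9,4) -> (2.82,23.021), length = 20
  seg 2: (2.82,23.021) -> (4.056,19.217), length = 4
  seg 3: (4.056,19.217) -> (2.202,13.511), length = 6
  seg 4: (2.202,13.511) -> (0.245,13.095), length = 2
Total = 32

Answer: 32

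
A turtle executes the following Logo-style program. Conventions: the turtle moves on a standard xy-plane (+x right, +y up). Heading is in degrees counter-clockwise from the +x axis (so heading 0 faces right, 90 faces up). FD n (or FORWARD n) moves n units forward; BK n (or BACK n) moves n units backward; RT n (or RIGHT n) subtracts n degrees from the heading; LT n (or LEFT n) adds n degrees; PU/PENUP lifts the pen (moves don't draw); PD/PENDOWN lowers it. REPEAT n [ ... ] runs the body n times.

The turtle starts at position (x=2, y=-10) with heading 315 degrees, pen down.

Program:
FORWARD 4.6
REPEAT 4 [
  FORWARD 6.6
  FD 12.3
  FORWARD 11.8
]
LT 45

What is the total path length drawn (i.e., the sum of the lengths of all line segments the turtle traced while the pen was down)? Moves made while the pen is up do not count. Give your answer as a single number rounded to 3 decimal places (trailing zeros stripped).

Answer: 127.4

Derivation:
Executing turtle program step by step:
Start: pos=(2,-10), heading=315, pen down
FD 4.6: (2,-10) -> (5.253,-13.253) [heading=315, draw]
REPEAT 4 [
  -- iteration 1/4 --
  FD 6.6: (5.253,-13.253) -> (9.92,-17.92) [heading=315, draw]
  FD 12.3: (9.92,-17.92) -> (18.617,-26.617) [heading=315, draw]
  FD 11.8: (18.617,-26.617) -> (26.961,-34.961) [heading=315, draw]
  -- iteration 2/4 --
  FD 6.6: (26.961,-34.961) -> (31.628,-39.628) [heading=315, draw]
  FD 12.3: (31.628,-39.628) -> (40.325,-48.325) [heading=315, draw]
  FD 11.8: (40.325,-48.325) -> (48.669,-56.669) [heading=315, draw]
  -- iteration 3/4 --
  FD 6.6: (48.669,-56.669) -> (53.336,-61.336) [heading=315, draw]
  FD 12.3: (53.336,-61.336) -> (62.033,-70.033) [heading=315, draw]
  FD 11.8: (62.033,-70.033) -> (70.377,-78.377) [heading=315, draw]
  -- iteration 4/4 --
  FD 6.6: (70.377,-78.377) -> (75.044,-83.044) [heading=315, draw]
  FD 12.3: (75.044,-83.044) -> (83.742,-91.742) [heading=315, draw]
  FD 11.8: (83.742,-91.742) -> (92.085,-100.085) [heading=315, draw]
]
LT 45: heading 315 -> 0
Final: pos=(92.085,-100.085), heading=0, 13 segment(s) drawn

Segment lengths:
  seg 1: (2,-10) -> (5.253,-13.253), length = 4.6
  seg 2: (5.253,-13.253) -> (9.92,-17.92), length = 6.6
  seg 3: (9.92,-17.92) -> (18.617,-26.617), length = 12.3
  seg 4: (18.617,-26.617) -> (26.961,-34.961), length = 11.8
  seg 5: (26.961,-34.961) -> (31.628,-39.628), length = 6.6
  seg 6: (31.628,-39.628) -> (40.325,-48.325), length = 12.3
  seg 7: (40.325,-48.325) -> (48.669,-56.669), length = 11.8
  seg 8: (48.669,-56.669) -> (53.336,-61.336), length = 6.6
  seg 9: (53.336,-61.336) -> (62.033,-70.033), length = 12.3
  seg 10: (62.033,-70.033) -> (70.377,-78.377), length = 11.8
  seg 11: (70.377,-78.377) -> (75.044,-83.044), length = 6.6
  seg 12: (75.044,-83.044) -> (83.742,-91.742), length = 12.3
  seg 13: (83.742,-91.742) -> (92.085,-100.085), length = 11.8
Total = 127.4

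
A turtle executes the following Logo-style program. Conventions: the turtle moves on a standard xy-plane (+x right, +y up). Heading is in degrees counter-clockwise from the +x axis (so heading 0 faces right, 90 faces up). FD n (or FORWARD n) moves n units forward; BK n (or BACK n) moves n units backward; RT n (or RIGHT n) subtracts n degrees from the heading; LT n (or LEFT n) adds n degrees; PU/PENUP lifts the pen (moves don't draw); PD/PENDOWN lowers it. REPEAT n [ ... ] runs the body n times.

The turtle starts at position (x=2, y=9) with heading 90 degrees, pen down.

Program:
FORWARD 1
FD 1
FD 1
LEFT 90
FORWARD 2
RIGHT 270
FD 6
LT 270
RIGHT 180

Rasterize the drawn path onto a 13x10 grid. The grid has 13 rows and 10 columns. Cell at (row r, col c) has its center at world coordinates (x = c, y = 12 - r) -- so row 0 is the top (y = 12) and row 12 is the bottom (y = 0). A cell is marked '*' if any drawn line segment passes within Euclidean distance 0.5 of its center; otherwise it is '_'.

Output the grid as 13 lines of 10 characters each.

Answer: ***_______
*_*_______
*_*_______
*_*_______
*_________
*_________
*_________
__________
__________
__________
__________
__________
__________

Derivation:
Segment 0: (2,9) -> (2,10)
Segment 1: (2,10) -> (2,11)
Segment 2: (2,11) -> (2,12)
Segment 3: (2,12) -> (0,12)
Segment 4: (0,12) -> (0,6)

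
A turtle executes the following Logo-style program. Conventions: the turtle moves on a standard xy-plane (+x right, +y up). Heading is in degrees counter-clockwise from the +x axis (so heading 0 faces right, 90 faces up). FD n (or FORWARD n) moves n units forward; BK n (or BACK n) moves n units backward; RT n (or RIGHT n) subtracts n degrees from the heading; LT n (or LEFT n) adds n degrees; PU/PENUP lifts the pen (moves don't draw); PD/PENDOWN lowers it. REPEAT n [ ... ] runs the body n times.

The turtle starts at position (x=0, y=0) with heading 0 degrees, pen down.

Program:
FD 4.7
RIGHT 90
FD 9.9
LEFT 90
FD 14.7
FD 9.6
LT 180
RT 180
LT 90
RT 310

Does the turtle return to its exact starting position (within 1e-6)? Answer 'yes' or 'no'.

Answer: no

Derivation:
Executing turtle program step by step:
Start: pos=(0,0), heading=0, pen down
FD 4.7: (0,0) -> (4.7,0) [heading=0, draw]
RT 90: heading 0 -> 270
FD 9.9: (4.7,0) -> (4.7,-9.9) [heading=270, draw]
LT 90: heading 270 -> 0
FD 14.7: (4.7,-9.9) -> (19.4,-9.9) [heading=0, draw]
FD 9.6: (19.4,-9.9) -> (29,-9.9) [heading=0, draw]
LT 180: heading 0 -> 180
RT 180: heading 180 -> 0
LT 90: heading 0 -> 90
RT 310: heading 90 -> 140
Final: pos=(29,-9.9), heading=140, 4 segment(s) drawn

Start position: (0, 0)
Final position: (29, -9.9)
Distance = 30.643; >= 1e-6 -> NOT closed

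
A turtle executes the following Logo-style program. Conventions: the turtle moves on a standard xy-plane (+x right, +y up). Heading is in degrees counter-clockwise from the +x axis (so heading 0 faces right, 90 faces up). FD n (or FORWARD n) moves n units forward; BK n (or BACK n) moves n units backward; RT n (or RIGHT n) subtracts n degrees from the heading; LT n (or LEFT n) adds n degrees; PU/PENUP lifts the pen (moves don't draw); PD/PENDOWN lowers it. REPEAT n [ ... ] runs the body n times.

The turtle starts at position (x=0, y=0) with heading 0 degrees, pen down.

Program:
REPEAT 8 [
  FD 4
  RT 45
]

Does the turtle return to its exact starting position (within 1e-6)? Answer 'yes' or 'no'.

Answer: yes

Derivation:
Executing turtle program step by step:
Start: pos=(0,0), heading=0, pen down
REPEAT 8 [
  -- iteration 1/8 --
  FD 4: (0,0) -> (4,0) [heading=0, draw]
  RT 45: heading 0 -> 315
  -- iteration 2/8 --
  FD 4: (4,0) -> (6.828,-2.828) [heading=315, draw]
  RT 45: heading 315 -> 270
  -- iteration 3/8 --
  FD 4: (6.828,-2.828) -> (6.828,-6.828) [heading=270, draw]
  RT 45: heading 270 -> 225
  -- iteration 4/8 --
  FD 4: (6.828,-6.828) -> (4,-9.657) [heading=225, draw]
  RT 45: heading 225 -> 180
  -- iteration 5/8 --
  FD 4: (4,-9.657) -> (0,-9.657) [heading=180, draw]
  RT 45: heading 180 -> 135
  -- iteration 6/8 --
  FD 4: (0,-9.657) -> (-2.828,-6.828) [heading=135, draw]
  RT 45: heading 135 -> 90
  -- iteration 7/8 --
  FD 4: (-2.828,-6.828) -> (-2.828,-2.828) [heading=90, draw]
  RT 45: heading 90 -> 45
  -- iteration 8/8 --
  FD 4: (-2.828,-2.828) -> (0,0) [heading=45, draw]
  RT 45: heading 45 -> 0
]
Final: pos=(0,0), heading=0, 8 segment(s) drawn

Start position: (0, 0)
Final position: (0, 0)
Distance = 0; < 1e-6 -> CLOSED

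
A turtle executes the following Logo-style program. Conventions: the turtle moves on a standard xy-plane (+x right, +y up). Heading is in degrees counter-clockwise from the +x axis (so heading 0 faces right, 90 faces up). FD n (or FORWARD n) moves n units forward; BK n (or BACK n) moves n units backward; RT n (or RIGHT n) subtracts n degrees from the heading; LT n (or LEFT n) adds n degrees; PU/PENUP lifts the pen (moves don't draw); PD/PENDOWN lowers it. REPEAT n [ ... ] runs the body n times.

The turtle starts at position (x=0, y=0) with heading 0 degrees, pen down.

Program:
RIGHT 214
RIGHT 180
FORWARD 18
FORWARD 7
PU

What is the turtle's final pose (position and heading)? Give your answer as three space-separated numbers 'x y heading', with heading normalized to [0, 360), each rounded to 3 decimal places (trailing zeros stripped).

Answer: 20.726 -13.98 326

Derivation:
Executing turtle program step by step:
Start: pos=(0,0), heading=0, pen down
RT 214: heading 0 -> 146
RT 180: heading 146 -> 326
FD 18: (0,0) -> (14.923,-10.065) [heading=326, draw]
FD 7: (14.923,-10.065) -> (20.726,-13.98) [heading=326, draw]
PU: pen up
Final: pos=(20.726,-13.98), heading=326, 2 segment(s) drawn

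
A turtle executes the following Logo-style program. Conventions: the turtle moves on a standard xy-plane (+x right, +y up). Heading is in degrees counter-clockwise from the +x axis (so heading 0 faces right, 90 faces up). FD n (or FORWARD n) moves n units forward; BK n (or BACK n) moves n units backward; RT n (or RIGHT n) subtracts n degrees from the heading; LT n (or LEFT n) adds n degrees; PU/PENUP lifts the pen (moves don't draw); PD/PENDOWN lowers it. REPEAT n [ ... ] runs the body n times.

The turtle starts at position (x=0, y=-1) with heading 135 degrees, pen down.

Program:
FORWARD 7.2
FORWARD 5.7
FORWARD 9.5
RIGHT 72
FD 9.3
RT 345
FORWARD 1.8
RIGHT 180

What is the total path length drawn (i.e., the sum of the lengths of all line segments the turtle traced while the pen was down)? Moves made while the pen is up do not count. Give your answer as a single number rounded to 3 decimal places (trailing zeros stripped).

Answer: 33.5

Derivation:
Executing turtle program step by step:
Start: pos=(0,-1), heading=135, pen down
FD 7.2: (0,-1) -> (-5.091,4.091) [heading=135, draw]
FD 5.7: (-5.091,4.091) -> (-9.122,8.122) [heading=135, draw]
FD 9.5: (-9.122,8.122) -> (-15.839,14.839) [heading=135, draw]
RT 72: heading 135 -> 63
FD 9.3: (-15.839,14.839) -> (-11.617,23.126) [heading=63, draw]
RT 345: heading 63 -> 78
FD 1.8: (-11.617,23.126) -> (-11.243,24.886) [heading=78, draw]
RT 180: heading 78 -> 258
Final: pos=(-11.243,24.886), heading=258, 5 segment(s) drawn

Segment lengths:
  seg 1: (0,-1) -> (-5.091,4.091), length = 7.2
  seg 2: (-5.091,4.091) -> (-9.122,8.122), length = 5.7
  seg 3: (-9.122,8.122) -> (-15.839,14.839), length = 9.5
  seg 4: (-15.839,14.839) -> (-11.617,23.126), length = 9.3
  seg 5: (-11.617,23.126) -> (-11.243,24.886), length = 1.8
Total = 33.5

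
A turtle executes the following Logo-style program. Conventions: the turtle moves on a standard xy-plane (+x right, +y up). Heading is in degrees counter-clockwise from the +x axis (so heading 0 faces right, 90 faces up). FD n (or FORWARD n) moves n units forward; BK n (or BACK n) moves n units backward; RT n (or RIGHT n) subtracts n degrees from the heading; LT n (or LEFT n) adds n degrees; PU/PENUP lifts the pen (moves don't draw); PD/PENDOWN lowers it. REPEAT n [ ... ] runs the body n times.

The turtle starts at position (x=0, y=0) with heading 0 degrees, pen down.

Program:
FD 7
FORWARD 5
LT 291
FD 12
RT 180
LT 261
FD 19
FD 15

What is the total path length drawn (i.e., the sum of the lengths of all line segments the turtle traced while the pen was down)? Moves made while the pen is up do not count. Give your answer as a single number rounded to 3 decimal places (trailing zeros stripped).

Answer: 58

Derivation:
Executing turtle program step by step:
Start: pos=(0,0), heading=0, pen down
FD 7: (0,0) -> (7,0) [heading=0, draw]
FD 5: (7,0) -> (12,0) [heading=0, draw]
LT 291: heading 0 -> 291
FD 12: (12,0) -> (16.3,-11.203) [heading=291, draw]
RT 180: heading 291 -> 111
LT 261: heading 111 -> 12
FD 19: (16.3,-11.203) -> (34.885,-7.253) [heading=12, draw]
FD 15: (34.885,-7.253) -> (49.557,-4.134) [heading=12, draw]
Final: pos=(49.557,-4.134), heading=12, 5 segment(s) drawn

Segment lengths:
  seg 1: (0,0) -> (7,0), length = 7
  seg 2: (7,0) -> (12,0), length = 5
  seg 3: (12,0) -> (16.3,-11.203), length = 12
  seg 4: (16.3,-11.203) -> (34.885,-7.253), length = 19
  seg 5: (34.885,-7.253) -> (49.557,-4.134), length = 15
Total = 58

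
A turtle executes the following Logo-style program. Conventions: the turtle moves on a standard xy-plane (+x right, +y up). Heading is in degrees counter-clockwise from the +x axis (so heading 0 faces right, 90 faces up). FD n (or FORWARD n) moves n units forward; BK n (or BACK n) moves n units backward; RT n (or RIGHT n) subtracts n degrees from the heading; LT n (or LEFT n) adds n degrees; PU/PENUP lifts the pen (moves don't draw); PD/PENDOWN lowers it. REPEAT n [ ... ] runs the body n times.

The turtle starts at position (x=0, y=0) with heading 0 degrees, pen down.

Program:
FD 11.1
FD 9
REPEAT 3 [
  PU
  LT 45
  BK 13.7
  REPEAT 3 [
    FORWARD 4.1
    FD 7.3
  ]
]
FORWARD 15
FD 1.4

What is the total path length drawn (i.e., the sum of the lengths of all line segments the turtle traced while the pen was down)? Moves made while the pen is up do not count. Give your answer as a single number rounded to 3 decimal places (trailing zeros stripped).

Answer: 20.1

Derivation:
Executing turtle program step by step:
Start: pos=(0,0), heading=0, pen down
FD 11.1: (0,0) -> (11.1,0) [heading=0, draw]
FD 9: (11.1,0) -> (20.1,0) [heading=0, draw]
REPEAT 3 [
  -- iteration 1/3 --
  PU: pen up
  LT 45: heading 0 -> 45
  BK 13.7: (20.1,0) -> (10.413,-9.687) [heading=45, move]
  REPEAT 3 [
    -- iteration 1/3 --
    FD 4.1: (10.413,-9.687) -> (13.312,-6.788) [heading=45, move]
    FD 7.3: (13.312,-6.788) -> (18.474,-1.626) [heading=45, move]
    -- iteration 2/3 --
    FD 4.1: (18.474,-1.626) -> (21.373,1.273) [heading=45, move]
    FD 7.3: (21.373,1.273) -> (26.535,6.435) [heading=45, move]
    -- iteration 3/3 --
    FD 4.1: (26.535,6.435) -> (29.434,9.334) [heading=45, move]
    FD 7.3: (29.434,9.334) -> (34.596,14.496) [heading=45, move]
  ]
  -- iteration 2/3 --
  PU: pen up
  LT 45: heading 45 -> 90
  BK 13.7: (34.596,14.496) -> (34.596,0.796) [heading=90, move]
  REPEAT 3 [
    -- iteration 1/3 --
    FD 4.1: (34.596,0.796) -> (34.596,4.896) [heading=90, move]
    FD 7.3: (34.596,4.896) -> (34.596,12.196) [heading=90, move]
    -- iteration 2/3 --
    FD 4.1: (34.596,12.196) -> (34.596,16.296) [heading=90, move]
    FD 7.3: (34.596,16.296) -> (34.596,23.596) [heading=90, move]
    -- iteration 3/3 --
    FD 4.1: (34.596,23.596) -> (34.596,27.696) [heading=90, move]
    FD 7.3: (34.596,27.696) -> (34.596,34.996) [heading=90, move]
  ]
  -- iteration 3/3 --
  PU: pen up
  LT 45: heading 90 -> 135
  BK 13.7: (34.596,34.996) -> (44.283,25.308) [heading=135, move]
  REPEAT 3 [
    -- iteration 1/3 --
    FD 4.1: (44.283,25.308) -> (41.384,28.207) [heading=135, move]
    FD 7.3: (41.384,28.207) -> (36.222,33.369) [heading=135, move]
    -- iteration 2/3 --
    FD 4.1: (36.222,33.369) -> (33.323,36.268) [heading=135, move]
    FD 7.3: (33.323,36.268) -> (28.161,41.43) [heading=135, move]
    -- iteration 3/3 --
    FD 4.1: (28.161,41.43) -> (25.262,44.329) [heading=135, move]
    FD 7.3: (25.262,44.329) -> (20.1,49.491) [heading=135, move]
  ]
]
FD 15: (20.1,49.491) -> (9.493,60.098) [heading=135, move]
FD 1.4: (9.493,60.098) -> (8.503,61.088) [heading=135, move]
Final: pos=(8.503,61.088), heading=135, 2 segment(s) drawn

Segment lengths:
  seg 1: (0,0) -> (11.1,0), length = 11.1
  seg 2: (11.1,0) -> (20.1,0), length = 9
Total = 20.1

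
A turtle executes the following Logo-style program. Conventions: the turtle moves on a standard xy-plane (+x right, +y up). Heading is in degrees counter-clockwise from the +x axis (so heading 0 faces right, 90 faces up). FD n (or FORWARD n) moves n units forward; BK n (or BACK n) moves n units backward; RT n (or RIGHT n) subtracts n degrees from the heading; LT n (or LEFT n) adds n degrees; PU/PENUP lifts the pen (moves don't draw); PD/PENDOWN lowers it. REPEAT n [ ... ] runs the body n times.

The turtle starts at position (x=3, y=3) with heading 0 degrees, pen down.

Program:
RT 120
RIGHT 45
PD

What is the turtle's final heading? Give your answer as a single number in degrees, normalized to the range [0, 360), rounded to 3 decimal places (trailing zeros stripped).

Executing turtle program step by step:
Start: pos=(3,3), heading=0, pen down
RT 120: heading 0 -> 240
RT 45: heading 240 -> 195
PD: pen down
Final: pos=(3,3), heading=195, 0 segment(s) drawn

Answer: 195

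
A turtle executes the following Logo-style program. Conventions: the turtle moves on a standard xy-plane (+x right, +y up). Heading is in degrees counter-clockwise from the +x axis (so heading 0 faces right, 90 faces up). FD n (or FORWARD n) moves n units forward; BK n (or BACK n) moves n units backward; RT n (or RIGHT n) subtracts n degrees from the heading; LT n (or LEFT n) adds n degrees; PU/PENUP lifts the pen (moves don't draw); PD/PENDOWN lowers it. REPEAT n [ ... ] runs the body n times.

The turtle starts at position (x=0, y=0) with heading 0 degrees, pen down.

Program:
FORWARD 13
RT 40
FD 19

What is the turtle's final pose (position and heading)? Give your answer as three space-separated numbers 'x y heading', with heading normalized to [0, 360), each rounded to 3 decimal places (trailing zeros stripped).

Executing turtle program step by step:
Start: pos=(0,0), heading=0, pen down
FD 13: (0,0) -> (13,0) [heading=0, draw]
RT 40: heading 0 -> 320
FD 19: (13,0) -> (27.555,-12.213) [heading=320, draw]
Final: pos=(27.555,-12.213), heading=320, 2 segment(s) drawn

Answer: 27.555 -12.213 320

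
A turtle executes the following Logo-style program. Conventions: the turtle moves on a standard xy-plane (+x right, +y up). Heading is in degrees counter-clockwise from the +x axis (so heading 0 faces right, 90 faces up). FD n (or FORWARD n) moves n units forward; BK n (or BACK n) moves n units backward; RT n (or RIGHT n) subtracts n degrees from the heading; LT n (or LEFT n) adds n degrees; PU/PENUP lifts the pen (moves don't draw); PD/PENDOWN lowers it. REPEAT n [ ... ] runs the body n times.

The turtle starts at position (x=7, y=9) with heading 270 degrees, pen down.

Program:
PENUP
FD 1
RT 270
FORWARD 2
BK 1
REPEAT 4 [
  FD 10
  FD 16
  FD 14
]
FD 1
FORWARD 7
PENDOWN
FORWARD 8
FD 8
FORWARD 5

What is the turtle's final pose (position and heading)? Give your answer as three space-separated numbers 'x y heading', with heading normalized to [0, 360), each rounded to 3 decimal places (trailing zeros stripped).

Answer: 197 8 0

Derivation:
Executing turtle program step by step:
Start: pos=(7,9), heading=270, pen down
PU: pen up
FD 1: (7,9) -> (7,8) [heading=270, move]
RT 270: heading 270 -> 0
FD 2: (7,8) -> (9,8) [heading=0, move]
BK 1: (9,8) -> (8,8) [heading=0, move]
REPEAT 4 [
  -- iteration 1/4 --
  FD 10: (8,8) -> (18,8) [heading=0, move]
  FD 16: (18,8) -> (34,8) [heading=0, move]
  FD 14: (34,8) -> (48,8) [heading=0, move]
  -- iteration 2/4 --
  FD 10: (48,8) -> (58,8) [heading=0, move]
  FD 16: (58,8) -> (74,8) [heading=0, move]
  FD 14: (74,8) -> (88,8) [heading=0, move]
  -- iteration 3/4 --
  FD 10: (88,8) -> (98,8) [heading=0, move]
  FD 16: (98,8) -> (114,8) [heading=0, move]
  FD 14: (114,8) -> (128,8) [heading=0, move]
  -- iteration 4/4 --
  FD 10: (128,8) -> (138,8) [heading=0, move]
  FD 16: (138,8) -> (154,8) [heading=0, move]
  FD 14: (154,8) -> (168,8) [heading=0, move]
]
FD 1: (168,8) -> (169,8) [heading=0, move]
FD 7: (169,8) -> (176,8) [heading=0, move]
PD: pen down
FD 8: (176,8) -> (184,8) [heading=0, draw]
FD 8: (184,8) -> (192,8) [heading=0, draw]
FD 5: (192,8) -> (197,8) [heading=0, draw]
Final: pos=(197,8), heading=0, 3 segment(s) drawn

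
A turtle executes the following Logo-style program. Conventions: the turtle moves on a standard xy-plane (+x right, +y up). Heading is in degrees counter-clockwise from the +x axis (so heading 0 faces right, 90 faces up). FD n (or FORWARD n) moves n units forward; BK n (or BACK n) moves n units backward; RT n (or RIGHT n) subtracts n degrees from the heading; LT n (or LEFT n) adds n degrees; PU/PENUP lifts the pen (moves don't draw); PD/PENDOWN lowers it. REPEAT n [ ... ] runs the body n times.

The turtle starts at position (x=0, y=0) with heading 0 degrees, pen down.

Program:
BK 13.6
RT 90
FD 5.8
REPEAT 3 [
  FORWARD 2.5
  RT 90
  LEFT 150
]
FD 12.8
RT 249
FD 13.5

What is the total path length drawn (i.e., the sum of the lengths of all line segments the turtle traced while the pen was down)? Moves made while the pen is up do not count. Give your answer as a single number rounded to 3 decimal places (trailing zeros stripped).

Answer: 53.2

Derivation:
Executing turtle program step by step:
Start: pos=(0,0), heading=0, pen down
BK 13.6: (0,0) -> (-13.6,0) [heading=0, draw]
RT 90: heading 0 -> 270
FD 5.8: (-13.6,0) -> (-13.6,-5.8) [heading=270, draw]
REPEAT 3 [
  -- iteration 1/3 --
  FD 2.5: (-13.6,-5.8) -> (-13.6,-8.3) [heading=270, draw]
  RT 90: heading 270 -> 180
  LT 150: heading 180 -> 330
  -- iteration 2/3 --
  FD 2.5: (-13.6,-8.3) -> (-11.435,-9.55) [heading=330, draw]
  RT 90: heading 330 -> 240
  LT 150: heading 240 -> 30
  -- iteration 3/3 --
  FD 2.5: (-11.435,-9.55) -> (-9.27,-8.3) [heading=30, draw]
  RT 90: heading 30 -> 300
  LT 150: heading 300 -> 90
]
FD 12.8: (-9.27,-8.3) -> (-9.27,4.5) [heading=90, draw]
RT 249: heading 90 -> 201
FD 13.5: (-9.27,4.5) -> (-21.873,-0.338) [heading=201, draw]
Final: pos=(-21.873,-0.338), heading=201, 7 segment(s) drawn

Segment lengths:
  seg 1: (0,0) -> (-13.6,0), length = 13.6
  seg 2: (-13.6,0) -> (-13.6,-5.8), length = 5.8
  seg 3: (-13.6,-5.8) -> (-13.6,-8.3), length = 2.5
  seg 4: (-13.6,-8.3) -> (-11.435,-9.55), length = 2.5
  seg 5: (-11.435,-9.55) -> (-9.27,-8.3), length = 2.5
  seg 6: (-9.27,-8.3) -> (-9.27,4.5), length = 12.8
  seg 7: (-9.27,4.5) -> (-21.873,-0.338), length = 13.5
Total = 53.2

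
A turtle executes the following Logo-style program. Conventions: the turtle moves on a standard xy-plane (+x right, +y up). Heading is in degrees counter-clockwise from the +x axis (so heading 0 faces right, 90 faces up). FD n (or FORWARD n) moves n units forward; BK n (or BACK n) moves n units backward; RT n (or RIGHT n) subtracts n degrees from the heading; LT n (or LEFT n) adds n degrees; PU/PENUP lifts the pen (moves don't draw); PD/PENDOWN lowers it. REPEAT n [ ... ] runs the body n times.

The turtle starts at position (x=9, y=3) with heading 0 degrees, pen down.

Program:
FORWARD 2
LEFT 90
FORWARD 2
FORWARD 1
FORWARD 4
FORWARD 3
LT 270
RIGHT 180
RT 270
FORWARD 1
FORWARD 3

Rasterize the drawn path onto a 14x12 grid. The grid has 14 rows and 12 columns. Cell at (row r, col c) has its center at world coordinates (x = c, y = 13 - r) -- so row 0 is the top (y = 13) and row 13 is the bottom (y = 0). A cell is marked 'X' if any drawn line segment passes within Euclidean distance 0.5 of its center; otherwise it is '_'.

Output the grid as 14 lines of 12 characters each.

Answer: ___________X
___________X
___________X
___________X
___________X
___________X
___________X
___________X
___________X
___________X
_________XXX
____________
____________
____________

Derivation:
Segment 0: (9,3) -> (11,3)
Segment 1: (11,3) -> (11,5)
Segment 2: (11,5) -> (11,6)
Segment 3: (11,6) -> (11,10)
Segment 4: (11,10) -> (11,13)
Segment 5: (11,13) -> (11,12)
Segment 6: (11,12) -> (11,9)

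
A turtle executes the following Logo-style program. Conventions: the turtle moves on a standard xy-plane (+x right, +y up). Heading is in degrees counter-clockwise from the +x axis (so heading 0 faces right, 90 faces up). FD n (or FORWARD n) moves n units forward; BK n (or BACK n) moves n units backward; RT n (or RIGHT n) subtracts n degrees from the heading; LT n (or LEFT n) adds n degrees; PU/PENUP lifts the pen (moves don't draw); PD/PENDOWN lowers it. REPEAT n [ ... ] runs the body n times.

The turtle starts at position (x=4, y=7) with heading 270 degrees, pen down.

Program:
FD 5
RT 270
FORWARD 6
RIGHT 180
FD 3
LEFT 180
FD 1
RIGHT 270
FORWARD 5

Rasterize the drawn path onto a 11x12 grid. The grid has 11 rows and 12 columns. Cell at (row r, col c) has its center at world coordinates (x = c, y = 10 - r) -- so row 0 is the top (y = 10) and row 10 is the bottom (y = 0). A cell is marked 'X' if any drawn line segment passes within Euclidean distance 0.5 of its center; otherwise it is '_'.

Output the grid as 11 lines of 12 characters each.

Answer: ____________
____________
____________
____X___X___
____X___X___
____X___X___
____X___X___
____X___X___
____XXXXXXX_
____________
____________

Derivation:
Segment 0: (4,7) -> (4,2)
Segment 1: (4,2) -> (10,2)
Segment 2: (10,2) -> (7,2)
Segment 3: (7,2) -> (8,2)
Segment 4: (8,2) -> (8,7)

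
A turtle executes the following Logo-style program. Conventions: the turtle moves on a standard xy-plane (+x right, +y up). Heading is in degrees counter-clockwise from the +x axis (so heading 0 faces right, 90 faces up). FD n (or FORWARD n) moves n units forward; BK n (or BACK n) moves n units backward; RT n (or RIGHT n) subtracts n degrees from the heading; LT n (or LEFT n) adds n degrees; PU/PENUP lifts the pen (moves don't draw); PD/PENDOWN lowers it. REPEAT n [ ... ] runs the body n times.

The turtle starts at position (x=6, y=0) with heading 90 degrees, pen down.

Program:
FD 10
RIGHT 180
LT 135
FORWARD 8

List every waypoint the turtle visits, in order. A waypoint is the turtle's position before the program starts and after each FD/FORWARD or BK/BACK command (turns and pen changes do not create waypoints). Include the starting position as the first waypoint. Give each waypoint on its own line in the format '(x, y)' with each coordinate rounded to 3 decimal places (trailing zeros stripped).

Executing turtle program step by step:
Start: pos=(6,0), heading=90, pen down
FD 10: (6,0) -> (6,10) [heading=90, draw]
RT 180: heading 90 -> 270
LT 135: heading 270 -> 45
FD 8: (6,10) -> (11.657,15.657) [heading=45, draw]
Final: pos=(11.657,15.657), heading=45, 2 segment(s) drawn
Waypoints (3 total):
(6, 0)
(6, 10)
(11.657, 15.657)

Answer: (6, 0)
(6, 10)
(11.657, 15.657)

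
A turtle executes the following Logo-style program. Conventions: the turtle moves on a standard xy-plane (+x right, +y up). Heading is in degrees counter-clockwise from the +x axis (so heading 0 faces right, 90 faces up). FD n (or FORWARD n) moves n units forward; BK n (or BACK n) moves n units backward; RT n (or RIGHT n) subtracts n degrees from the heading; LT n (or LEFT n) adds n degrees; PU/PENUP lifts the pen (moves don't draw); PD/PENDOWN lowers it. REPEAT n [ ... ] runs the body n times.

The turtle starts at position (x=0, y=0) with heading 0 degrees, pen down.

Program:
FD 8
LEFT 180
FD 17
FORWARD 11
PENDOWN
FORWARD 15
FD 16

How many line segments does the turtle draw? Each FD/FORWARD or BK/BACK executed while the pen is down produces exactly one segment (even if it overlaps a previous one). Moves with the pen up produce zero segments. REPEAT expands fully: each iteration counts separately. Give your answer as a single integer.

Answer: 5

Derivation:
Executing turtle program step by step:
Start: pos=(0,0), heading=0, pen down
FD 8: (0,0) -> (8,0) [heading=0, draw]
LT 180: heading 0 -> 180
FD 17: (8,0) -> (-9,0) [heading=180, draw]
FD 11: (-9,0) -> (-20,0) [heading=180, draw]
PD: pen down
FD 15: (-20,0) -> (-35,0) [heading=180, draw]
FD 16: (-35,0) -> (-51,0) [heading=180, draw]
Final: pos=(-51,0), heading=180, 5 segment(s) drawn
Segments drawn: 5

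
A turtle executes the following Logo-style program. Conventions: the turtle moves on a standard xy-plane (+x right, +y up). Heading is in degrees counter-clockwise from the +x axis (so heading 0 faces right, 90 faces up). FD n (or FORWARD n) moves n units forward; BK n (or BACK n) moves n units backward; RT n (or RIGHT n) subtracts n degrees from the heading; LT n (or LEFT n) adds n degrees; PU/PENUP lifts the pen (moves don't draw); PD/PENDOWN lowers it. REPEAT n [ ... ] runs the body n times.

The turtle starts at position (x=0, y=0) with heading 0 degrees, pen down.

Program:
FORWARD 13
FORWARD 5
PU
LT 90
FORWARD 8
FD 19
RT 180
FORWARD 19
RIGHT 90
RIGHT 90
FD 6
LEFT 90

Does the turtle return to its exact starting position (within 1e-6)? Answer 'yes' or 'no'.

Answer: no

Derivation:
Executing turtle program step by step:
Start: pos=(0,0), heading=0, pen down
FD 13: (0,0) -> (13,0) [heading=0, draw]
FD 5: (13,0) -> (18,0) [heading=0, draw]
PU: pen up
LT 90: heading 0 -> 90
FD 8: (18,0) -> (18,8) [heading=90, move]
FD 19: (18,8) -> (18,27) [heading=90, move]
RT 180: heading 90 -> 270
FD 19: (18,27) -> (18,8) [heading=270, move]
RT 90: heading 270 -> 180
RT 90: heading 180 -> 90
FD 6: (18,8) -> (18,14) [heading=90, move]
LT 90: heading 90 -> 180
Final: pos=(18,14), heading=180, 2 segment(s) drawn

Start position: (0, 0)
Final position: (18, 14)
Distance = 22.804; >= 1e-6 -> NOT closed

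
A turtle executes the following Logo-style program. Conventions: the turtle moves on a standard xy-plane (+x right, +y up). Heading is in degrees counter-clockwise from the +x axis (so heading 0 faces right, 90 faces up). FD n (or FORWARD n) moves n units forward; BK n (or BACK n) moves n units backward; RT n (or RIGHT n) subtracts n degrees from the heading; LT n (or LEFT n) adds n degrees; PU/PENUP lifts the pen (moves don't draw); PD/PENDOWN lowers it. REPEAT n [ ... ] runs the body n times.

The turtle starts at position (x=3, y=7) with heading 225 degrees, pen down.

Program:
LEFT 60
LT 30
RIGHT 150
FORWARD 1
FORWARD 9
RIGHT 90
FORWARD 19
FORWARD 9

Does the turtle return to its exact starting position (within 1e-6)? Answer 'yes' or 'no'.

Answer: no

Derivation:
Executing turtle program step by step:
Start: pos=(3,7), heading=225, pen down
LT 60: heading 225 -> 285
LT 30: heading 285 -> 315
RT 150: heading 315 -> 165
FD 1: (3,7) -> (2.034,7.259) [heading=165, draw]
FD 9: (2.034,7.259) -> (-6.659,9.588) [heading=165, draw]
RT 90: heading 165 -> 75
FD 19: (-6.659,9.588) -> (-1.742,27.941) [heading=75, draw]
FD 9: (-1.742,27.941) -> (0.588,36.634) [heading=75, draw]
Final: pos=(0.588,36.634), heading=75, 4 segment(s) drawn

Start position: (3, 7)
Final position: (0.588, 36.634)
Distance = 29.732; >= 1e-6 -> NOT closed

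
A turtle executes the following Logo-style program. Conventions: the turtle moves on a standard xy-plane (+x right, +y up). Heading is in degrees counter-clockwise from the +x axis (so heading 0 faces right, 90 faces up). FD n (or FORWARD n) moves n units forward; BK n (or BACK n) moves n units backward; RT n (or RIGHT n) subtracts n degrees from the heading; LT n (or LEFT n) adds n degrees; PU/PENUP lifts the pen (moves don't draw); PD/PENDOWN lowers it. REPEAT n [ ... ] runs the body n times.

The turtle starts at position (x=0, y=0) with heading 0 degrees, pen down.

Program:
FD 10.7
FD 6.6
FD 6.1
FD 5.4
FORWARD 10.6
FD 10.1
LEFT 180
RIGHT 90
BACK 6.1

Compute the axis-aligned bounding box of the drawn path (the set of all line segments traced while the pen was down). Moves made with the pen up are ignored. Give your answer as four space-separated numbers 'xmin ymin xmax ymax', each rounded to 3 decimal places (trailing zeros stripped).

Answer: 0 -6.1 49.5 0

Derivation:
Executing turtle program step by step:
Start: pos=(0,0), heading=0, pen down
FD 10.7: (0,0) -> (10.7,0) [heading=0, draw]
FD 6.6: (10.7,0) -> (17.3,0) [heading=0, draw]
FD 6.1: (17.3,0) -> (23.4,0) [heading=0, draw]
FD 5.4: (23.4,0) -> (28.8,0) [heading=0, draw]
FD 10.6: (28.8,0) -> (39.4,0) [heading=0, draw]
FD 10.1: (39.4,0) -> (49.5,0) [heading=0, draw]
LT 180: heading 0 -> 180
RT 90: heading 180 -> 90
BK 6.1: (49.5,0) -> (49.5,-6.1) [heading=90, draw]
Final: pos=(49.5,-6.1), heading=90, 7 segment(s) drawn

Segment endpoints: x in {0, 10.7, 17.3, 23.4, 28.8, 39.4, 49.5}, y in {-6.1, 0}
xmin=0, ymin=-6.1, xmax=49.5, ymax=0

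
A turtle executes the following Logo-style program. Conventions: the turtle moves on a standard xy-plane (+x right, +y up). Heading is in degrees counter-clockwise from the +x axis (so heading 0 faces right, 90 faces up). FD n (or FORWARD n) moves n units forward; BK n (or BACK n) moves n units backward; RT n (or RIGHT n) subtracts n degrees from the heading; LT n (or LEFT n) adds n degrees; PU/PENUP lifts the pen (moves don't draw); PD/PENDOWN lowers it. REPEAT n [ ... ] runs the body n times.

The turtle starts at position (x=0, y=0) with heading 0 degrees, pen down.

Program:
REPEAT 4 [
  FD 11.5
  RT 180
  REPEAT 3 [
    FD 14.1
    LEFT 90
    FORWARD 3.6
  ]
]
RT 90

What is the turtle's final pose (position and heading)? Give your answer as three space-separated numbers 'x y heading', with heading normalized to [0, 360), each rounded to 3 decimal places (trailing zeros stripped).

Answer: 0 0 270

Derivation:
Executing turtle program step by step:
Start: pos=(0,0), heading=0, pen down
REPEAT 4 [
  -- iteration 1/4 --
  FD 11.5: (0,0) -> (11.5,0) [heading=0, draw]
  RT 180: heading 0 -> 180
  REPEAT 3 [
    -- iteration 1/3 --
    FD 14.1: (11.5,0) -> (-2.6,0) [heading=180, draw]
    LT 90: heading 180 -> 270
    FD 3.6: (-2.6,0) -> (-2.6,-3.6) [heading=270, draw]
    -- iteration 2/3 --
    FD 14.1: (-2.6,-3.6) -> (-2.6,-17.7) [heading=270, draw]
    LT 90: heading 270 -> 0
    FD 3.6: (-2.6,-17.7) -> (1,-17.7) [heading=0, draw]
    -- iteration 3/3 --
    FD 14.1: (1,-17.7) -> (15.1,-17.7) [heading=0, draw]
    LT 90: heading 0 -> 90
    FD 3.6: (15.1,-17.7) -> (15.1,-14.1) [heading=90, draw]
  ]
  -- iteration 2/4 --
  FD 11.5: (15.1,-14.1) -> (15.1,-2.6) [heading=90, draw]
  RT 180: heading 90 -> 270
  REPEAT 3 [
    -- iteration 1/3 --
    FD 14.1: (15.1,-2.6) -> (15.1,-16.7) [heading=270, draw]
    LT 90: heading 270 -> 0
    FD 3.6: (15.1,-16.7) -> (18.7,-16.7) [heading=0, draw]
    -- iteration 2/3 --
    FD 14.1: (18.7,-16.7) -> (32.8,-16.7) [heading=0, draw]
    LT 90: heading 0 -> 90
    FD 3.6: (32.8,-16.7) -> (32.8,-13.1) [heading=90, draw]
    -- iteration 3/3 --
    FD 14.1: (32.8,-13.1) -> (32.8,1) [heading=90, draw]
    LT 90: heading 90 -> 180
    FD 3.6: (32.8,1) -> (29.2,1) [heading=180, draw]
  ]
  -- iteration 3/4 --
  FD 11.5: (29.2,1) -> (17.7,1) [heading=180, draw]
  RT 180: heading 180 -> 0
  REPEAT 3 [
    -- iteration 1/3 --
    FD 14.1: (17.7,1) -> (31.8,1) [heading=0, draw]
    LT 90: heading 0 -> 90
    FD 3.6: (31.8,1) -> (31.8,4.6) [heading=90, draw]
    -- iteration 2/3 --
    FD 14.1: (31.8,4.6) -> (31.8,18.7) [heading=90, draw]
    LT 90: heading 90 -> 180
    FD 3.6: (31.8,18.7) -> (28.2,18.7) [heading=180, draw]
    -- iteration 3/3 --
    FD 14.1: (28.2,18.7) -> (14.1,18.7) [heading=180, draw]
    LT 90: heading 180 -> 270
    FD 3.6: (14.1,18.7) -> (14.1,15.1) [heading=270, draw]
  ]
  -- iteration 4/4 --
  FD 11.5: (14.1,15.1) -> (14.1,3.6) [heading=270, draw]
  RT 180: heading 270 -> 90
  REPEAT 3 [
    -- iteration 1/3 --
    FD 14.1: (14.1,3.6) -> (14.1,17.7) [heading=90, draw]
    LT 90: heading 90 -> 180
    FD 3.6: (14.1,17.7) -> (10.5,17.7) [heading=180, draw]
    -- iteration 2/3 --
    FD 14.1: (10.5,17.7) -> (-3.6,17.7) [heading=180, draw]
    LT 90: heading 180 -> 270
    FD 3.6: (-3.6,17.7) -> (-3.6,14.1) [heading=270, draw]
    -- iteration 3/3 --
    FD 14.1: (-3.6,14.1) -> (-3.6,0) [heading=270, draw]
    LT 90: heading 270 -> 0
    FD 3.6: (-3.6,0) -> (0,0) [heading=0, draw]
  ]
]
RT 90: heading 0 -> 270
Final: pos=(0,0), heading=270, 28 segment(s) drawn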